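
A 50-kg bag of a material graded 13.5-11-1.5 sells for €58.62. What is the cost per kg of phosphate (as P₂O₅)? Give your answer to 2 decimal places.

€10.66 per kg P₂O₅

P₂O₅ in bag = 50 × 11% = 5.5 kg.
Cost per kg P₂O₅ = €58.62 / 5.5 = €10.6582.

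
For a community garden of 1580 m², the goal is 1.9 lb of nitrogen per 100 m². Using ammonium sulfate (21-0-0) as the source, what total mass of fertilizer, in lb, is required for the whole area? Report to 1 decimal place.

Product per 100 m² = 1.9 / 21% = 9.04762 lb.
Total product = 9.04762 × 1580 / 100 = 142.952 lb.

143.0 lb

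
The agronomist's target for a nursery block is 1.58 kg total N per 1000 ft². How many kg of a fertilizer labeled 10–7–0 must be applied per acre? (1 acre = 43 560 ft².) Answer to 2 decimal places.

688.25 kg of product per acre

Product per 1000 ft² = 1.58 / 10% = 15.8 kg.
Convert to per acre: 15.8 × 43.56 = 688.248 kg.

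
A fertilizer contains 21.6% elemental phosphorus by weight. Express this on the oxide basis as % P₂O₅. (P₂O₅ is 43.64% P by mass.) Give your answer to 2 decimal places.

49.50% P₂O₅

%P₂O₅ = 21.6 / 0.4364 = 49.4959%.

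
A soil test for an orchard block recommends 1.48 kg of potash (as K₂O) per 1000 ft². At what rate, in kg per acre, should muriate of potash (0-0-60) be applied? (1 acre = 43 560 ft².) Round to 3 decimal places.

Product per 1000 ft² = 1.48 / 60% = 2.46667 kg.
Convert to per acre: 2.46667 × 43.56 = 107.448 kg.

107.448 kg of product per acre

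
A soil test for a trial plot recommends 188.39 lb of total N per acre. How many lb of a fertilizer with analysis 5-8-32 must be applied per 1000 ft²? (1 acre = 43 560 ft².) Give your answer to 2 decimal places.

Product per acre = 188.39 / 5% = 3767.8 lb.
Convert to per 1000 ft²: 3767.8 × 0.0229568 = 86.4968 lb.

86.50 lb of product per thousand sq ft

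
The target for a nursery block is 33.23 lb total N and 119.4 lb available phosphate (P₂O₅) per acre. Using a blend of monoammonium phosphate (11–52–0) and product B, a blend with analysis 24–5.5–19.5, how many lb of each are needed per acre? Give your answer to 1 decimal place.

225.9 lb monoammonium phosphate, 34.9 lb product B

Per-acre balance (a = monoammonium phosphate, b = product B):
N: 0.11·a + 0.24·b = 33.23
P₂O₅: 0.52·a + 0.055·b = 119.4
Eliminate a: (row1) − 0.11/0.52·(row2) → 0.228365·b = 7.97231, so b = 34.9103.
Back-substitute: a = (33.23 − 0.24·34.9103) / 0.11 = 225.923.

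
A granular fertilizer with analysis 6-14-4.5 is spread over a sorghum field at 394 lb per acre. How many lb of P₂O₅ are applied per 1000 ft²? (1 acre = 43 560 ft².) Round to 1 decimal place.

1.3 lb P₂O₅ per thousand sq ft

P₂O₅ per acre = 394 × 14% = 55.16 lb.
Convert to per 1000 ft²: 55.16 × 0.0229568 = 1.2663 lb.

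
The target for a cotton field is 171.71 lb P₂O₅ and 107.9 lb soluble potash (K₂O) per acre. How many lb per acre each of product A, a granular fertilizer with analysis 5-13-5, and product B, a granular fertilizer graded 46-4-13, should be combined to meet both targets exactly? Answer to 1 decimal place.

With a, b = lb per acre of product A and product B:
P₂O₅: 0.13·a + 0.04·b = 171.71
K₂O: 0.05·a + 0.13·b = 107.9
Eliminate a: (row1) − 0.13/0.05·(row2) → -0.298·b = -108.83, so b = 365.201.
Back-substitute: a = (171.71 − 0.04·365.201) / 0.13 = 1208.48.

1208.5 lb product A, 365.2 lb product B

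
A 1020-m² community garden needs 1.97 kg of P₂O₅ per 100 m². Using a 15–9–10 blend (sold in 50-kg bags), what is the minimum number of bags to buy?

Product per 100 m² = 1.97 / 9% = 21.8889 kg.
Total product = 21.8889 × 1020 / 100 = 223.267 kg.
Bags = ⌈223.267 / 50⌉ = 5.

5 bags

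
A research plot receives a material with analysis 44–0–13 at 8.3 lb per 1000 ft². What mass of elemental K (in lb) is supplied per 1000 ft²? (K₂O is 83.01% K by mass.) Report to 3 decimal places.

0.896 lb K per thousand sq ft

K₂O per 1000 ft² = 8.3 × 13% = 1.079 lb.
Elemental K = 1.079 × 0.8301 = 0.895678 lb per 1000 ft².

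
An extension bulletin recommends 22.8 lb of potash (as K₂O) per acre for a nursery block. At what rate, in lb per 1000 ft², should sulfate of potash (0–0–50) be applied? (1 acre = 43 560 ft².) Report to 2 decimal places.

1.05 lb of product per thousand sq ft

Product per acre = 22.8 / 50% = 45.6 lb.
Convert to per 1000 ft²: 45.6 × 0.0229568 = 1.04683 lb.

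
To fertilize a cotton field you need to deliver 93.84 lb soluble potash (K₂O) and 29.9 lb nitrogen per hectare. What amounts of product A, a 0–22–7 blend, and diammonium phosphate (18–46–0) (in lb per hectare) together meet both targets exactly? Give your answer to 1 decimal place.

With a, b = lb per hectare of product A and diammonium phosphate:
K₂O: 0.07·a + 0·b = 93.84
N: 0·a + 0.18·b = 29.9
Solving simultaneously: a = 1340.57, b = 166.111.

1340.6 lb product A, 166.1 lb diammonium phosphate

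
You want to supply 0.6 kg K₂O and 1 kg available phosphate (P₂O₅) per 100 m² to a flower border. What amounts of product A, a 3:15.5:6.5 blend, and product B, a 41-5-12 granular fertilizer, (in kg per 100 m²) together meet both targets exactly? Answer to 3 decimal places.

5.863 kg product A, 1.824 kg product B

Let a = kg of product A, b = kg of product B (per 100 m²).
K₂O: 0.065·a + 0.12·b = 0.6
P₂O₅: 0.155·a + 0.05·b = 1
Eliminate b: (row1) − 0.12/0.05·(row2) → -0.307·a = -1.8, so a = 5.86319.
Then b = (1 − 0.155·5.86319) / 0.05 = 1.8241.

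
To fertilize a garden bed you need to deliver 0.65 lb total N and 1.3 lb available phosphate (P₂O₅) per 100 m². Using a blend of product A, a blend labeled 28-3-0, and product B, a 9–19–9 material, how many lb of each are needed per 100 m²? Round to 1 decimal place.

Let a = lb of product A, b = lb of product B (per 100 m²).
N: 0.28·a + 0.09·b = 0.65
P₂O₅: 0.03·a + 0.19·b = 1.3
Eliminate a: (row1) − 0.28/0.03·(row2) → -1.68333·b = -11.4833, so b = 6.82178.
Back-substitute: a = (0.65 − 0.09·6.82178) / 0.28 = 0.128713.

0.1 lb product A, 6.8 lb product B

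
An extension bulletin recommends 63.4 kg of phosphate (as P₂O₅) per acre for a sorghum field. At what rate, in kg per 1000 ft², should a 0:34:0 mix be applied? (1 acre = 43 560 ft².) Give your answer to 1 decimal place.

4.3 kg of product per thousand sq ft

Product per acre = 63.4 / 34% = 186.471 kg.
Convert to per 1000 ft²: 186.471 × 0.0229568 = 4.28078 kg.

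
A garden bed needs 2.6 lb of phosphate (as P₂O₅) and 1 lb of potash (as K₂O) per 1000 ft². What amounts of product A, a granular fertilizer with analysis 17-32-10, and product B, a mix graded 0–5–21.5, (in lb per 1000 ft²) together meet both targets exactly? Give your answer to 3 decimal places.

7.978 lb product A, 0.940 lb product B

Let a = lb of product A, b = lb of product B (per 1000 ft²).
P₂O₅: 0.32·a + 0.05·b = 2.6
K₂O: 0.1·a + 0.215·b = 1
Eliminate b: (row1) − 0.05/0.215·(row2) → 0.296744·a = 2.36744, so a = 7.97806.
Then b = (1 − 0.1·7.97806) / 0.215 = 0.940439.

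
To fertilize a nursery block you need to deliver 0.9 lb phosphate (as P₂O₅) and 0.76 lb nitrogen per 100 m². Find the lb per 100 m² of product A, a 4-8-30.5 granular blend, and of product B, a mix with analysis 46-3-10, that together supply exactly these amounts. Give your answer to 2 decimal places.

Per-100 m² balance (a = product A, b = product B):
P₂O₅: 0.08·a + 0.03·b = 0.9
N: 0.04·a + 0.46·b = 0.76
From row1: a = (0.9 − 0.03·b) / 0.08.
Into row2: 0.04·(0.9 − 0.03·b)/0.08 + 0.46·b = 0.76 → b = 0.696629, a = 10.9888.

10.99 lb product A, 0.70 lb product B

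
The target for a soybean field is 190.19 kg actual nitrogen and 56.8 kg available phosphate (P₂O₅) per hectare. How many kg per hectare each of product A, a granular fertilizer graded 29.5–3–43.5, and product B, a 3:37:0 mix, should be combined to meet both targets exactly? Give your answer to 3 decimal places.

634.331 kg product A, 102.081 kg product B

Per-hectare balance (a = product A, b = product B):
N: 0.295·a + 0.03·b = 190.19
P₂O₅: 0.03·a + 0.37·b = 56.8
Eliminate b: (row1) − 0.03/0.37·(row2) → 0.292568·a = 185.585, so a = 634.3307.
Then b = (56.8 − 0.03·634.3307) / 0.37 = 102.0813.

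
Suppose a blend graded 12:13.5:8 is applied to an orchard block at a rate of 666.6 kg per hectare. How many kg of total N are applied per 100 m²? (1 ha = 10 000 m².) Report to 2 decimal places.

nitrogen per hectare = 666.6 × 12% = 79.992 kg.
Convert to per 100 m²: 79.992 × 0.01 = 0.79992 kg.

0.80 kg N per hundred sq m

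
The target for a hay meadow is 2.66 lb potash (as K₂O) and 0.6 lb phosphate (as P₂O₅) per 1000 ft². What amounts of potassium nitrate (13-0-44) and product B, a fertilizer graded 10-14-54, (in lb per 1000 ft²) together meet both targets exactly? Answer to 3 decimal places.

0.786 lb potassium nitrate, 4.286 lb product B

Per-1000 ft² balance (a = potassium nitrate, b = product B):
K₂O: 0.44·a + 0.54·b = 2.66
P₂O₅: 0·a + 0.14·b = 0.6
Solving simultaneously: a = 0.785714, b = 4.28571.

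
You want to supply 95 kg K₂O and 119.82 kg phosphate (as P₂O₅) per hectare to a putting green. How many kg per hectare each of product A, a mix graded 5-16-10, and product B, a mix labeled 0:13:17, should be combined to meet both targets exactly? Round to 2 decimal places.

564.75 kg product A, 226.62 kg product B

Let a = kg of product A, b = kg of product B (per hectare).
K₂O: 0.1·a + 0.17·b = 95
P₂O₅: 0.16·a + 0.13·b = 119.82
From row1: a = (95 − 0.17·b) / 0.1.
Into row2: 0.16·(95 − 0.17·b)/0.1 + 0.13·b = 119.82 → b = 226.6197, a = 564.746.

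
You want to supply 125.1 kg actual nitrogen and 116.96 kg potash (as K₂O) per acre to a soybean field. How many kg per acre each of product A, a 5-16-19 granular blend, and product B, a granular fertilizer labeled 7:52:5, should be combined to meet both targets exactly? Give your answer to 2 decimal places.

With a, b = kg per acre of product A and product B:
N: 0.05·a + 0.07·b = 125.1
K₂O: 0.19·a + 0.05·b = 116.96
Solving simultaneously: a = 178.907, b = 1659.352.

178.91 kg product A, 1659.35 kg product B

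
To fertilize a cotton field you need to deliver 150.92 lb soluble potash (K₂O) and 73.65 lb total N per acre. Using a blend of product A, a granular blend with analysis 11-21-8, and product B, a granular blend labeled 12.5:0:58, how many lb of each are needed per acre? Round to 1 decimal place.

Per-acre balance (a = product A, b = product B):
K₂O: 0.08·a + 0.58·b = 150.92
N: 0.11·a + 0.125·b = 73.65
Solving simultaneously: a = 443.346, b = 199.056.

443.3 lb product A, 199.1 lb product B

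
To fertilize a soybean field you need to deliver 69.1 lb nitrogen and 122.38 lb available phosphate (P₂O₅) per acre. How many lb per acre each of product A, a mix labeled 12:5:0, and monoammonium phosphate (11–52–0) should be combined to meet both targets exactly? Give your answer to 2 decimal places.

394.91 lb product A, 197.37 lb monoammonium phosphate

With a, b = lb per acre of product A and monoammonium phosphate:
N: 0.12·a + 0.11·b = 69.1
P₂O₅: 0.05·a + 0.52·b = 122.38
Solving simultaneously: a = 394.907, b = 197.374.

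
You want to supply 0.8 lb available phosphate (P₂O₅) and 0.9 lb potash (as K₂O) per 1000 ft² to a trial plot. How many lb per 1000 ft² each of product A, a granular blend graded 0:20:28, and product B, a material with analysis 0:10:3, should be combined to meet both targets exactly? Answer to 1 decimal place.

Per-1000 ft² balance (a = product A, b = product B):
P₂O₅: 0.2·a + 0.1·b = 0.8
K₂O: 0.28·a + 0.03·b = 0.9
Eliminate b: (row1) − 0.1/0.03·(row2) → -0.733333·a = -2.2, so a = 3.
Then b = (0.9 − 0.28·3) / 0.03 = 2.

3.0 lb product A, 2.0 lb product B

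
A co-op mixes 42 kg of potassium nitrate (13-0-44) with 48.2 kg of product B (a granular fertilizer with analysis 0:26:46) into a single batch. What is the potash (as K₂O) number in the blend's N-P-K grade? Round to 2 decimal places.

45.07% K₂O

Total mass = 42 + 48.2 = 90.2 kg.
K₂O mass = 44%×42 + 46%×48.2 = 40.652 kg.
% K₂O = 40.652 / 90.2 = 45.0687%.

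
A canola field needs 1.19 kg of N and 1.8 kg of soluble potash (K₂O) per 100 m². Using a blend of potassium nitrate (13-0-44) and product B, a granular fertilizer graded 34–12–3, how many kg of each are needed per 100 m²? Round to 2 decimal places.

Per-100 m² balance (a = potassium nitrate, b = product B):
N: 0.13·a + 0.34·b = 1.19
K₂O: 0.44·a + 0.03·b = 1.8
From row1: a = (1.19 − 0.34·b) / 0.13.
Into row2: 0.44·(1.19 − 0.34·b)/0.13 + 0.03·b = 1.8 → b = 1.98765, a = 3.95539.

3.96 kg potassium nitrate, 1.99 kg product B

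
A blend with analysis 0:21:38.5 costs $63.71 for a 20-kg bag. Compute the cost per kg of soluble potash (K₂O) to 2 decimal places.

K₂O in bag = 20 × 38.5% = 7.7 kg.
Cost per kg K₂O = $63.71 / 7.7 = $8.2740.

$8.27 per kg K₂O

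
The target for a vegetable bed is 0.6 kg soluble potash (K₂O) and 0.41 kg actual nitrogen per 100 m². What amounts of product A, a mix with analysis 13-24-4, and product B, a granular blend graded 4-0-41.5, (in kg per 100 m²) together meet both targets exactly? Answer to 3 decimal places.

Let a = kg of product A, b = kg of product B (per 100 m²).
K₂O: 0.04·a + 0.415·b = 0.6
N: 0.13·a + 0.04·b = 0.41
Solving simultaneously: a = 2.79179, b = 1.1767.

2.792 kg product A, 1.177 kg product B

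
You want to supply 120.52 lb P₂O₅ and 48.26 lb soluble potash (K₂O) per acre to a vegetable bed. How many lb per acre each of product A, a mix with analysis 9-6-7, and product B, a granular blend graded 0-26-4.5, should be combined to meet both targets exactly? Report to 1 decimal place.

Per-acre balance (a = product A, b = product B):
P₂O₅: 0.06·a + 0.26·b = 120.52
K₂O: 0.07·a + 0.045·b = 48.26
Solving simultaneously: a = 459.626, b = 357.471.

459.6 lb product A, 357.5 lb product B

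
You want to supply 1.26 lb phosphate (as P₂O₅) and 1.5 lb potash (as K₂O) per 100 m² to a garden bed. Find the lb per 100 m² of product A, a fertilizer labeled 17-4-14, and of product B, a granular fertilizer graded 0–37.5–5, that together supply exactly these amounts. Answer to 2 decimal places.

Per-100 m² balance (a = product A, b = product B):
P₂O₅: 0.04·a + 0.375·b = 1.26
K₂O: 0.14·a + 0.05·b = 1.5
Eliminate b: (row1) − 0.375/0.05·(row2) → -1.01·a = -9.99, so a = 9.89109.
Then b = (1.5 − 0.14·9.89109) / 0.05 = 2.30495.

9.89 lb product A, 2.30 lb product B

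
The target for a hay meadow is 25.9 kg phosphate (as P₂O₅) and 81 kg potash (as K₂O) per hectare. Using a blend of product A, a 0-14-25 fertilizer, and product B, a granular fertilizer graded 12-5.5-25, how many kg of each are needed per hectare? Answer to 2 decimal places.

Per-hectare balance (a = product A, b = product B):
P₂O₅: 0.14·a + 0.055·b = 25.9
K₂O: 0.25·a + 0.25·b = 81
Eliminate b: (row1) − 0.055/0.25·(row2) → 0.085·a = 8.08, so a = 95.0588.
Then b = (81 − 0.25·95.0588) / 0.25 = 228.941.

95.06 kg product A, 228.94 kg product B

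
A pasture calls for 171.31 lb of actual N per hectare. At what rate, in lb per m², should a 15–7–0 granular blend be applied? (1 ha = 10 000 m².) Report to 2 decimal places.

0.11 lb of product per sq m

Product per hectare = 171.31 / 15% = 1142.07 lb.
Convert to per m²: 1142.07 × 0.0001 = 0.114207 lb.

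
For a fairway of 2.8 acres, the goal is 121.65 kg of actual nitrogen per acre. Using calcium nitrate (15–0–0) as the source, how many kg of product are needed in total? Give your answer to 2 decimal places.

Product per acre = 121.65 / 15% = 811 kg.
Total product = 811 × 2.8 = 2270.8 kg.

2270.80 kg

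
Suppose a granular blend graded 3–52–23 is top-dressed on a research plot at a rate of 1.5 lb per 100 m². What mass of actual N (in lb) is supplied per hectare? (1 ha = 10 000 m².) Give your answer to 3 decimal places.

nitrogen per 100 m² = 1.5 × 3% = 0.045 lb.
Convert to per hectare: 0.045 × 100 = 4.5 lb.

4.500 lb N per hectare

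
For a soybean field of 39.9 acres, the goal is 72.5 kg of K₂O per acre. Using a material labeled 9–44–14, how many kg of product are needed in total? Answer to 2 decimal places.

20662.50 kg

Product per acre = 72.5 / 14% = 517.857 kg.
Total product = 517.857 × 39.9 = 20662.5 kg.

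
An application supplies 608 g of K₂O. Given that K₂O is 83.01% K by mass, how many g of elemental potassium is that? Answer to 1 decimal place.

504.7 g K

K = 608 × 0.8301 = 504.701 g.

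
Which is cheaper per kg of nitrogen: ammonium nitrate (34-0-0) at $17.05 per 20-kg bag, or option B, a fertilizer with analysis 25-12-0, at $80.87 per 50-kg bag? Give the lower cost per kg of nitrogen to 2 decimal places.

ammonium nitrate: N per bag = 20 × 34% = 6.8 kg; cost = 17.05 / 6.8 = $2.5074/kg N.
option B: N per bag = 50 × 25% = 12.5 kg; cost = 80.87 / 12.5 = $6.4696/kg N.
ammonium nitrate is cheaper.

$2.51 per kg N (ammonium nitrate)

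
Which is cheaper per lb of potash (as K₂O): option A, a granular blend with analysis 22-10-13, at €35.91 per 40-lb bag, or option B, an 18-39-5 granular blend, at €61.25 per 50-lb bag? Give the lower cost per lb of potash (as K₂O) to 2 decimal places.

option A: K₂O per bag = 40 × 13% = 5.2 lb; cost = 35.91 / 5.2 = €6.9058/lb K₂O.
option B: K₂O per bag = 50 × 5% = 2.5 lb; cost = 61.25 / 2.5 = €24.5000/lb K₂O.
option A is cheaper.

€6.91 per lb K₂O (option A)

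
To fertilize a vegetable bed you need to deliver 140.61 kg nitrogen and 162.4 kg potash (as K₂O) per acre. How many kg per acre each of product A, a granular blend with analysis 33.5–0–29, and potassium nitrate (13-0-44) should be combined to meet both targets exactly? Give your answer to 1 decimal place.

Let a = kg of product A, b = kg of potassium nitrate (per acre).
N: 0.335·a + 0.13·b = 140.61
K₂O: 0.29·a + 0.44·b = 162.4
From row1: a = (140.61 − 0.13·b) / 0.335.
Into row2: 0.29·(140.61 − 0.13·b)/0.335 + 0.44·b = 162.4 → b = 124.222, a = 371.526.

371.5 kg product A, 124.2 kg potassium nitrate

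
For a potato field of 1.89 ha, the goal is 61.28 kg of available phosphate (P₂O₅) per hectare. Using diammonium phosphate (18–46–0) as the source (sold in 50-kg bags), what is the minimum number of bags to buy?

Product per hectare = 61.28 / 46% = 133.217 kg.
Total product = 133.217 × 1.89 = 251.781 kg.
Bags = ⌈251.781 / 50⌉ = 6.

6 bags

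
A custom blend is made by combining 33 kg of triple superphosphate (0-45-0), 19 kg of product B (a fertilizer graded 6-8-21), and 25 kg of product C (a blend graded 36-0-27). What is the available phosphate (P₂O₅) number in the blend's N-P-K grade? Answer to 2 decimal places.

21.26% P₂O₅

Total mass = 33 + 19 + 25 = 77 kg.
P₂O₅ mass = 45%×33 + 8%×19 + 0%×25 = 16.37 kg.
% P₂O₅ = 16.37 / 77 = 21.2597%.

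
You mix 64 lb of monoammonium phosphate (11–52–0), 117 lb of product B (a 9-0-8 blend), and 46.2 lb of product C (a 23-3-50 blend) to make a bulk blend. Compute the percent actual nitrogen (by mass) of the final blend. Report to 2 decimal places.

Total mass = 64 + 117 + 46.2 = 227.2 lb.
N mass = 11%×64 + 9%×117 + 23%×46.2 = 28.196 lb.
% N = 28.196 / 227.2 = 12.4102%.

12.41% N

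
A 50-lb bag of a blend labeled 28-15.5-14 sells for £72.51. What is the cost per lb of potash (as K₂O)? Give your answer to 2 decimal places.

K₂O in bag = 50 × 14% = 7 lb.
Cost per lb K₂O = £72.51 / 7 = £10.3586.

£10.36 per lb K₂O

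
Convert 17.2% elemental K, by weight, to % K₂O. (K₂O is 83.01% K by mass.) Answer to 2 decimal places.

20.72% K₂O

%K₂O = 17.2 / 0.8301 = 20.7204%.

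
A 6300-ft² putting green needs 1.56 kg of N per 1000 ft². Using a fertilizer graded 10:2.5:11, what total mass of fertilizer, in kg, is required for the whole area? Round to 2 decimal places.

98.28 kg

Product per 1000 ft² = 1.56 / 10% = 15.6 kg.
Total product = 15.6 × 6300 / 1000 = 98.28 kg.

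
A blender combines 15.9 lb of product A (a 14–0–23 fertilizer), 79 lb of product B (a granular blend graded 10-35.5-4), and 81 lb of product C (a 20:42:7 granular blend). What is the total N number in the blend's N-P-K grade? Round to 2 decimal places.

14.97% N

Total mass = 15.9 + 79 + 81 = 175.9 lb.
N mass = 14%×15.9 + 10%×79 + 20%×81 = 26.326 lb.
% N = 26.326 / 175.9 = 14.9665%.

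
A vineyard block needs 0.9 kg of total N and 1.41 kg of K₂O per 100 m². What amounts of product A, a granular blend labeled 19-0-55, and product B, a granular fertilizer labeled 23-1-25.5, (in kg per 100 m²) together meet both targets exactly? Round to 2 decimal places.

Let a = kg of product A, b = kg of product B (per 100 m²).
N: 0.19·a + 0.23·b = 0.9
K₂O: 0.55·a + 0.255·b = 1.41
Eliminate a: (row1) − 0.19/0.55·(row2) → 0.141909·b = 0.412909, so b = 2.90967.
Back-substitute: a = (0.9 − 0.23·2.90967) / 0.19 = 1.21461.

1.21 kg product A, 2.91 kg product B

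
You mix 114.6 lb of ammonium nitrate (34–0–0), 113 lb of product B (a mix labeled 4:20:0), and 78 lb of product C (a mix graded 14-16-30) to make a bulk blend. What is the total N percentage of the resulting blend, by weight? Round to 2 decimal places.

Total mass = 114.6 + 113 + 78 = 305.6 lb.
N mass = 34%×114.6 + 4%×113 + 14%×78 = 54.404 lb.
% N = 54.404 / 305.6 = 17.8024%.

17.80% N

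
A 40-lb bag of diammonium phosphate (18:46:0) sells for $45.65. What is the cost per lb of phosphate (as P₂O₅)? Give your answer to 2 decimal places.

$2.48 per lb P₂O₅

P₂O₅ in bag = 40 × 46% = 18.4 lb.
Cost per lb P₂O₅ = $45.65 / 18.4 = $2.4810.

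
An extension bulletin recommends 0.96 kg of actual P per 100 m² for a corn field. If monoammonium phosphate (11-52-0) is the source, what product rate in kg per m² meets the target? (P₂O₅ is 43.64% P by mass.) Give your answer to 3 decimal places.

0.042 kg of product per sq m

As P₂O₅: 0.96 / 0.4364 = 2.19982 kg per 100 m².
Product per 100 m² = 2.19982 / 52% = 4.23042 kg.
Convert to per m²: 4.23042 × 0.01 = 0.0423042 kg.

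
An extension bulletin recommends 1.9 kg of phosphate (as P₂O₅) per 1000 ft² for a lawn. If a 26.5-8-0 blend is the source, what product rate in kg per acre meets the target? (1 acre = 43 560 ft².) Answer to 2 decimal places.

Product per 1000 ft² = 1.9 / 8% = 23.75 kg.
Convert to per acre: 23.75 × 43.56 = 1034.55 kg.

1034.55 kg of product per acre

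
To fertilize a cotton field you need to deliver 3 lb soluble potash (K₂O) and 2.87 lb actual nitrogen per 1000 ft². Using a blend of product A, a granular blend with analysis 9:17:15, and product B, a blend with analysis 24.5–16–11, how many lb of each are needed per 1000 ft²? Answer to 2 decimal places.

With a, b = lb per 1000 ft² of product A and product B:
K₂O: 0.15·a + 0.11·b = 3
N: 0.09·a + 0.245·b = 2.87
From row1: a = (3 − 0.11·b) / 0.15.
Into row2: 0.09·(3 − 0.11·b)/0.15 + 0.245·b = 2.87 → b = 5.97765, a = 15.6164.

15.62 lb product A, 5.98 lb product B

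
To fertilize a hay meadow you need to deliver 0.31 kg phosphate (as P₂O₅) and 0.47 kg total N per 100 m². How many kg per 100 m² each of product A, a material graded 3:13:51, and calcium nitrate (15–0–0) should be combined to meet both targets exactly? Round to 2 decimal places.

With a, b = kg per 100 m² of product A and calcium nitrate:
P₂O₅: 0.13·a + 0·b = 0.31
N: 0.03·a + 0.15·b = 0.47
Eliminate b: (row1) − 0/0.15·(row2) → 0.13·a = 0.31, so a = 2.38462.
Then b = (0.47 − 0.03·2.38462) / 0.15 = 2.65641.

2.38 kg product A, 2.66 kg calcium nitrate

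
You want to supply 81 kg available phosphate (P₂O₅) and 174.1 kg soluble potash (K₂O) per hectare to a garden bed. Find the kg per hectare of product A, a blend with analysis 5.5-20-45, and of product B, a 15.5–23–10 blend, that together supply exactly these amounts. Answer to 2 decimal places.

382.55 kg product A, 19.52 kg product B

With a, b = kg per hectare of product A and product B:
P₂O₅: 0.2·a + 0.23·b = 81
K₂O: 0.45·a + 0.1·b = 174.1
From row1: a = (81 − 0.23·b) / 0.2.
Into row2: 0.45·(81 − 0.23·b)/0.2 + 0.1·b = 174.1 → b = 19.521, a = 382.551.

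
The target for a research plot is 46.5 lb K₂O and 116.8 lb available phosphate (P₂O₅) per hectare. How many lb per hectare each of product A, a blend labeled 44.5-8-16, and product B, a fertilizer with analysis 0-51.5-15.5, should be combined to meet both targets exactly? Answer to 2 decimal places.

83.48 lb product A, 213.83 lb product B

Let a = lb of product A, b = lb of product B (per hectare).
K₂O: 0.16·a + 0.155·b = 46.5
P₂O₅: 0.08·a + 0.515·b = 116.8
From row1: a = (46.5 − 0.155·b) / 0.16.
Into row2: 0.08·(46.5 − 0.155·b)/0.16 + 0.515·b = 116.8 → b = 213.829, a = 83.4786.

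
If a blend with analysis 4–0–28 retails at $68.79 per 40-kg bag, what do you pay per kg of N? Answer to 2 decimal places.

N in bag = 40 × 4% = 1.6 kg.
Cost per kg N = $68.79 / 1.6 = $42.9937.

$42.99 per kg N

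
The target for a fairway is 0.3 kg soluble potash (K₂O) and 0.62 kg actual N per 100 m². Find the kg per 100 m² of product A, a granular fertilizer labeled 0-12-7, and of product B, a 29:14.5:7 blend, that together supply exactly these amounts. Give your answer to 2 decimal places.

Let a = kg of product A, b = kg of product B (per 100 m²).
K₂O: 0.07·a + 0.07·b = 0.3
N: 0·a + 0.29·b = 0.62
Solving simultaneously: a = 2.14778, b = 2.13793.

2.15 kg product A, 2.14 kg product B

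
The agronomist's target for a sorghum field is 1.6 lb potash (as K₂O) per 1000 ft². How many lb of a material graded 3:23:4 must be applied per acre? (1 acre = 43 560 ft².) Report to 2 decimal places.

1742.40 lb of product per acre

Product per 1000 ft² = 1.6 / 4% = 40 lb.
Convert to per acre: 40 × 43.56 = 1742.4 lb.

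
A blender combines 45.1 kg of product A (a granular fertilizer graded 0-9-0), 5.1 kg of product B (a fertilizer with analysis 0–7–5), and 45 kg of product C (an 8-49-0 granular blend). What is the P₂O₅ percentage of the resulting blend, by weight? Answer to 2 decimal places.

27.80% P₂O₅

Total mass = 45.1 + 5.1 + 45 = 95.2 kg.
P₂O₅ mass = 9%×45.1 + 7%×5.1 + 49%×45 = 26.466 kg.
% P₂O₅ = 26.466 / 95.2 = 27.8004%.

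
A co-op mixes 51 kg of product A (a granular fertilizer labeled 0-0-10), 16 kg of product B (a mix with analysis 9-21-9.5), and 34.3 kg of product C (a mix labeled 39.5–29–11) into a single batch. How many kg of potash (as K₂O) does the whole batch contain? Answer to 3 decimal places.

K₂O mass = 10%×51 + 9.5%×16 + 11%×34.3 = 10.393 kg.

10.393 kg K₂O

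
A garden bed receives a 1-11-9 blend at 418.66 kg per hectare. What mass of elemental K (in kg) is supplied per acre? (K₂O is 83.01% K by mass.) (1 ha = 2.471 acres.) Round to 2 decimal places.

12.66 kg K per acre

K₂O per hectare = 418.66 × 9% = 37.6794 kg.
Elemental K = 37.6794 × 0.8301 = 31.2777 kg per hectare.
Convert to per acre: 31.2777 × 0.404694 = 12.6579 kg.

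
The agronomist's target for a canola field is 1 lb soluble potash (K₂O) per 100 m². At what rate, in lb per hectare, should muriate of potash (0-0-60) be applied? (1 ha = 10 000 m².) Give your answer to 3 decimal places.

166.667 lb of product per hectare

Product per 100 m² = 1 / 60% = 1.66667 lb.
Convert to per hectare: 1.66667 × 100 = 166.6667 lb.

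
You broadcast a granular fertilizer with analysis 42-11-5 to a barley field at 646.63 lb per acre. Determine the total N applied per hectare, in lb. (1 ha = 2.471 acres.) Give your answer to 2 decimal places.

671.09 lb N per hectare

nitrogen per acre = 646.63 × 42% = 271.585 lb.
Convert to per hectare: 271.585 × 2.471 = 671.086 lb.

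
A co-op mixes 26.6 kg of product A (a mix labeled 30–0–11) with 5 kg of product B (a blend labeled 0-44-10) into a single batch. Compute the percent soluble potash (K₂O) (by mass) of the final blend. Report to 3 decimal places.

10.842% K₂O

Total mass = 26.6 + 5 = 31.6 kg.
K₂O mass = 11%×26.6 + 10%×5 = 3.426 kg.
% K₂O = 3.426 / 31.6 = 10.8418%.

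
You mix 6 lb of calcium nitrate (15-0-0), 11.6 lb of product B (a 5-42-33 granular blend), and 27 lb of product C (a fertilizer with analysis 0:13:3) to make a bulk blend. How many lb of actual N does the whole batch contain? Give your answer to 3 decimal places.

N mass = 15%×6 + 5%×11.6 + 0%×27 = 1.48 lb.

1.480 lb N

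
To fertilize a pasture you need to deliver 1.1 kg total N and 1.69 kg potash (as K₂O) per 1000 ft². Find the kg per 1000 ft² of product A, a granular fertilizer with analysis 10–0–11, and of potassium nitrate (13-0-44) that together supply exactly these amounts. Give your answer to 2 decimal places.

8.90 kg product A, 1.62 kg potassium nitrate

Let a = kg of product A, b = kg of potassium nitrate (per 1000 ft²).
N: 0.1·a + 0.13·b = 1.1
K₂O: 0.11·a + 0.44·b = 1.69
Solving simultaneously: a = 8.89899, b = 1.61616.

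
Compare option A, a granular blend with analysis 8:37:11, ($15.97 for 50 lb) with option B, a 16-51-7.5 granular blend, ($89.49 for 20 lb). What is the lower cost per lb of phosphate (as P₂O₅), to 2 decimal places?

option A: P₂O₅ per bag = 50 × 37% = 18.5 lb; cost = 15.97 / 18.5 = $0.8632/lb P₂O₅.
option B: P₂O₅ per bag = 20 × 51% = 10.2 lb; cost = 89.49 / 10.2 = $8.7735/lb P₂O₅.
option A is cheaper.

$0.86 per lb P₂O₅ (option A)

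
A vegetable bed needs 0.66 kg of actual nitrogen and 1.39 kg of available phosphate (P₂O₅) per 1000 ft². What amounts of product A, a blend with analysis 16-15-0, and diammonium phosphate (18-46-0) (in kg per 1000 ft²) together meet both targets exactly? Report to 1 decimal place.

1.1 kg product A, 2.6 kg diammonium phosphate

Let a = kg of product A, b = kg of diammonium phosphate (per 1000 ft²).
N: 0.16·a + 0.18·b = 0.66
P₂O₅: 0.15·a + 0.46·b = 1.39
Eliminate a: (row1) − 0.16/0.15·(row2) → -0.310667·b = -0.822667, so b = 2.64807.
Back-substitute: a = (0.66 − 0.18·2.64807) / 0.16 = 1.14592.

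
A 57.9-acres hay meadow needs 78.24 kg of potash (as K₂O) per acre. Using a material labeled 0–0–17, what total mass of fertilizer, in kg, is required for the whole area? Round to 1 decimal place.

26647.6 kg

Product per acre = 78.24 / 17% = 460.235 kg.
Total product = 460.235 × 57.9 = 26647.62 kg.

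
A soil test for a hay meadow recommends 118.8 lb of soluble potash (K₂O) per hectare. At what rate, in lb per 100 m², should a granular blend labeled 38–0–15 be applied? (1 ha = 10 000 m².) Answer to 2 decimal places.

7.92 lb of product per hundred sq m

Product per hectare = 118.8 / 15% = 792 lb.
Convert to per 100 m²: 792 × 0.01 = 7.92 lb.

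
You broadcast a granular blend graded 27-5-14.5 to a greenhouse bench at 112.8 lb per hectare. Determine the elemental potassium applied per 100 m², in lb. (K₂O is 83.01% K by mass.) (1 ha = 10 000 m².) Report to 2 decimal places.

K₂O per hectare = 112.8 × 14.5% = 16.356 lb.
Elemental K = 16.356 × 0.8301 = 13.5771 lb per hectare.
Convert to per 100 m²: 13.5771 × 0.01 = 0.135771 lb.

0.14 lb K per hundred sq m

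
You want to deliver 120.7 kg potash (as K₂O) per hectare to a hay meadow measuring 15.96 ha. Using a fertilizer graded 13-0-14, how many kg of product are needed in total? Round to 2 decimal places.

13759.80 kg

Product per hectare = 120.7 / 14% = 862.143 kg.
Total product = 862.143 × 15.96 = 13759.8 kg.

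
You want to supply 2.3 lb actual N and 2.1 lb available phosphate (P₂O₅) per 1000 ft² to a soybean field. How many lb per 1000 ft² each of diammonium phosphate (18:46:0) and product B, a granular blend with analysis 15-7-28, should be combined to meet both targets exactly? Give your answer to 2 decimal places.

2.73 lb diammonium phosphate, 12.06 lb product B

Per-1000 ft² balance (a = diammonium phosphate, b = product B):
N: 0.18·a + 0.15·b = 2.3
P₂O₅: 0.46·a + 0.07·b = 2.1
Solving simultaneously: a = 2.7305, b = 12.0567.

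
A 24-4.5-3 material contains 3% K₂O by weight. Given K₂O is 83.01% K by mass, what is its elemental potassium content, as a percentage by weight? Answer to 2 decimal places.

2.49% K

%K = 3 × 0.8301 = 2.4903%.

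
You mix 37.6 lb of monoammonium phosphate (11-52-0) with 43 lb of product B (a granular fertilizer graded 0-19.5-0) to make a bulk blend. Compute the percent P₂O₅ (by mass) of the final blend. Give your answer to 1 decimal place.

34.7% P₂O₅

Total mass = 37.6 + 43 = 80.6 lb.
P₂O₅ mass = 52%×37.6 + 19.5%×43 = 27.937 lb.
% P₂O₅ = 27.937 / 80.6 = 34.6613%.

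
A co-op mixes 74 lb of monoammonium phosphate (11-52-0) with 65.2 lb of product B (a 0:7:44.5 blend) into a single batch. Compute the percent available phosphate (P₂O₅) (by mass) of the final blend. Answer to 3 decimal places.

Total mass = 74 + 65.2 = 139.2 lb.
P₂O₅ mass = 52%×74 + 7%×65.2 = 43.044 lb.
% P₂O₅ = 43.044 / 139.2 = 30.9224%.

30.922% P₂O₅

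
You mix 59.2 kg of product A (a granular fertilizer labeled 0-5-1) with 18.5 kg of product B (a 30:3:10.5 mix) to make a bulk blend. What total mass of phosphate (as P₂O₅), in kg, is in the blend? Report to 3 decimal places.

P₂O₅ mass = 5%×59.2 + 3%×18.5 = 3.515 kg.

3.515 kg P₂O₅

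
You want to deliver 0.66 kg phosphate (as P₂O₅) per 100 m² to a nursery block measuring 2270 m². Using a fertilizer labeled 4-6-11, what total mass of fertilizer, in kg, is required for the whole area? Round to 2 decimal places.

249.70 kg

Product per 100 m² = 0.66 / 6% = 11 kg.
Total product = 11 × 2270 / 100 = 249.7 kg.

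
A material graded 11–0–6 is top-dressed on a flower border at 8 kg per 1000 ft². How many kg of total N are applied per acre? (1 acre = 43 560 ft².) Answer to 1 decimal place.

nitrogen per 1000 ft² = 8 × 11% = 0.88 kg.
Convert to per acre: 0.88 × 43.56 = 38.3328 kg.

38.3 kg N per acre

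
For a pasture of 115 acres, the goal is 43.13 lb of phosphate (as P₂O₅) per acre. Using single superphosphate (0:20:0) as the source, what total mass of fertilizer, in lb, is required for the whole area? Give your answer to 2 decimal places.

24799.75 lb

Product per acre = 43.13 / 20% = 215.65 lb.
Total product = 215.65 × 115 = 24799.75 lb.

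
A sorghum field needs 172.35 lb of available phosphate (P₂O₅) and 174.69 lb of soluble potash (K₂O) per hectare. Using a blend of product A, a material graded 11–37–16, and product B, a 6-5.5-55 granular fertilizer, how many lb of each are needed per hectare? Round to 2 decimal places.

Let a = lb of product A, b = lb of product B (per hectare).
P₂O₅: 0.37·a + 0.055·b = 172.35
K₂O: 0.16·a + 0.55·b = 174.69
Eliminate a: (row1) − 0.37/0.16·(row2) → -1.21688·b = -231.621, so b = 190.341.
Back-substitute: a = (172.35 − 0.055·190.341) / 0.37 = 437.517.

437.52 lb product A, 190.34 lb product B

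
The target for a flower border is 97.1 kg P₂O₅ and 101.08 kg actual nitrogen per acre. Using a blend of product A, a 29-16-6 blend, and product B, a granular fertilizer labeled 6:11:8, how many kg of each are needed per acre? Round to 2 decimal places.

237.35 kg product A, 537.50 kg product B

Let a = kg of product A, b = kg of product B (per acre).
P₂O₅: 0.16·a + 0.11·b = 97.1
N: 0.29·a + 0.06·b = 101.08
Eliminate b: (row1) − 0.11/0.06·(row2) → -0.371667·a = -88.2133, so a = 237.345.
Then b = (101.08 − 0.29·237.345) / 0.06 = 537.498.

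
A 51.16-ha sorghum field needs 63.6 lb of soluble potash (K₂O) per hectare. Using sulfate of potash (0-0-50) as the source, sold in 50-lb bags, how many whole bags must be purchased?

Product per hectare = 63.6 / 50% = 127.2 lb.
Total product = 127.2 × 51.16 = 6507.55 lb.
Bags = ⌈6507.55 / 50⌉ = 131.

131 bags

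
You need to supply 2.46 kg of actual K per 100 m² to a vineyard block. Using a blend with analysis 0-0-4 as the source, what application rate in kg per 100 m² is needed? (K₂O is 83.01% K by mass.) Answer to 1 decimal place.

74.1 kg of product per hundred sq m

As K₂O: 2.46 / 0.8301 = 2.9635 kg per 100 m².
Product per 100 m² = 2.9635 / 4% = 74.0875 kg.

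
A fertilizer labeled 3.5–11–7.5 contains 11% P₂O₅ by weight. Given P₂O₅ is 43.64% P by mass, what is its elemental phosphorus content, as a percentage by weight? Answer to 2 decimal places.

%P = 11 × 0.4364 = 4.8004%.

4.80% P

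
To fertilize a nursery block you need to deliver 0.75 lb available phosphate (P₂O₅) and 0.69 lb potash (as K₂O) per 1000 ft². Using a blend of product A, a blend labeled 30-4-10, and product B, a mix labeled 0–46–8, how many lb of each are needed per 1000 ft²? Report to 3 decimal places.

6.014 lb product A, 1.107 lb product B

With a, b = lb per 1000 ft² of product A and product B:
P₂O₅: 0.04·a + 0.46·b = 0.75
K₂O: 0.1·a + 0.08·b = 0.69
From row1: a = (0.75 − 0.46·b) / 0.04.
Into row2: 0.1·(0.75 − 0.46·b)/0.04 + 0.08·b = 0.69 → b = 1.10748, a = 6.01402.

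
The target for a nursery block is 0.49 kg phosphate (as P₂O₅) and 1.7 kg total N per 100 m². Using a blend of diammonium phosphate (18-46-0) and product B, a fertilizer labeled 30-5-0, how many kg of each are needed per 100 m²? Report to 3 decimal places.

With a, b = kg per 100 m² of diammonium phosphate and product B:
P₂O₅: 0.46·a + 0.05·b = 0.49
N: 0.18·a + 0.3·b = 1.7
Solving simultaneously: a = 0.48062, b = 5.37829.

0.481 kg diammonium phosphate, 5.378 kg product B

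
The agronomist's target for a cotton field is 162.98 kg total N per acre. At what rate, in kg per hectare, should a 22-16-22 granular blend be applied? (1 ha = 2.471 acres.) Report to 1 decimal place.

1830.6 kg of product per hectare

Product per acre = 162.98 / 22% = 740.818 kg.
Convert to per hectare: 740.818 × 2.471 = 1830.56 kg.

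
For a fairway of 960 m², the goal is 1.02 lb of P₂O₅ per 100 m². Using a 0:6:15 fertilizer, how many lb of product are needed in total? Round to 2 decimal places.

163.20 lb

Product per 100 m² = 1.02 / 6% = 17 lb.
Total product = 17 × 960 / 100 = 163.2 lb.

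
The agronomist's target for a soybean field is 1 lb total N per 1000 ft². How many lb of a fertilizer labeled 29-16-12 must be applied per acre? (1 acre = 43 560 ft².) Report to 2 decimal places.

Product per 1000 ft² = 1 / 29% = 3.44828 lb.
Convert to per acre: 3.44828 × 43.56 = 150.207 lb.

150.21 lb of product per acre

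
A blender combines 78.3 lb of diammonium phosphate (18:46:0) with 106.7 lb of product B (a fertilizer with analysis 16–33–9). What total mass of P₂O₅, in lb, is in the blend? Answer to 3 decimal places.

71.229 lb P₂O₅

P₂O₅ mass = 46%×78.3 + 33%×106.7 = 71.229 lb.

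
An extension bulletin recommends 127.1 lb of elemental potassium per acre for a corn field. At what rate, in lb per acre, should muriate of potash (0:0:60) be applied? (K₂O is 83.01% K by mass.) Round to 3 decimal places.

255.190 lb of product per acre

As K₂O: 127.1 / 0.8301 = 153.114 lb per acre.
Product per acre = 153.114 / 60% = 255.1901 lb.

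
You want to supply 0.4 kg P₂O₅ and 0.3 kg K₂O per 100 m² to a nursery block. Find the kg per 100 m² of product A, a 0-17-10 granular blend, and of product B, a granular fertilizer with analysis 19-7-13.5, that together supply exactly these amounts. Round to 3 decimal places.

With a, b = kg per 100 m² of product A and product B:
P₂O₅: 0.17·a + 0.07·b = 0.4
K₂O: 0.1·a + 0.135·b = 0.3
Eliminate b: (row1) − 0.07/0.135·(row2) → 0.118148·a = 0.244444, so a = 2.06897.
Then b = (0.3 − 0.1·2.06897) / 0.135 = 0.689655.

2.069 kg product A, 0.690 kg product B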